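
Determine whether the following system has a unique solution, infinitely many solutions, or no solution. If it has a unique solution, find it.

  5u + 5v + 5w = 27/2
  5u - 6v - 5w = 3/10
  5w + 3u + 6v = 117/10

Row-reduce the augmented matrix:
R1 ← R1 / (5).
R2 ← R2 − 5·R1.
R3 ← R3 − 3·R1.
R2 ← R2 / (-11).
R1 ← R1 − 1·R2.
R3 ← R3 − 3·R2.
R3 ← R3 / (-8/11).
R1 ← R1 − 1/11·R3.
R2 ← R2 − 10/11·R3.
Reading off the reduced rows gives u = 3/2, v = 6/5, w = 0.

u = 3/2, v = 6/5, w = 0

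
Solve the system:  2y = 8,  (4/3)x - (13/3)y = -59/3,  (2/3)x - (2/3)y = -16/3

Row-reduce:
Swap R1 and R2.
R1 ← R1 / (4/3).
R3 ← R3 − 2/3·R1.
R2 ← R2 / (2).
R1 ← R1 + 13/4·R2.
R3 ← R3 − 3/2·R2.
Row 3 reduces to 0 = -3/2, a contradiction. The system is inconsistent.

no solution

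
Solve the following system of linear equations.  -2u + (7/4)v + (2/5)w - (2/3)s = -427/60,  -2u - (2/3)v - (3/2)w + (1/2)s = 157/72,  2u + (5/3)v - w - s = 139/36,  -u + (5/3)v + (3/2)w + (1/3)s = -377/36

Row-reduce the augmented matrix:
R1 ← R1 / (-2).
R2 ← R2 + 2·R1.
R3 ← R3 − 2·R1.
R4 ← R4 + 1·R1.
R2 ← R2 / (-29/12).
R1 ← R1 + 7/8·R2.
R3 ← R3 − 41/12·R2.
R4 ← R4 − 19/24·R2.
R3 ← R3 / (-953/290).
R1 ← R1 − 283/580·R3.
R2 ← R2 − 114/145·R3.
R4 ← R4 − 393/580·R3.
R4 ← R4 / (5977/5718).
R1 ← R1 + 262/2859·R4.
R2 ← R2 + 464/953·R4.
R3 ← R3 − 5/953·R4.
Reading off the reduced rows gives u = 3/2, v = -7/3, w = -3, s = -7/4.

u = 3/2, v = -7/3, w = -3, s = -7/4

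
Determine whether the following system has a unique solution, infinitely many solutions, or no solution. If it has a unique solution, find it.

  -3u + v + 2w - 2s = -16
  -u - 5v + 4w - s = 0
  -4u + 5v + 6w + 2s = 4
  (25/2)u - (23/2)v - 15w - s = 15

no solution

Row-reduce:
R1 ← R1 / (-3).
R2 ← R2 + 1·R1.
R3 ← R3 + 4·R1.
R4 ← R4 − 25/2·R1.
R2 ← R2 / (-16/3).
R1 ← R1 + 1/3·R2.
R3 ← R3 − 11/3·R2.
R4 ← R4 + 22/3·R2.
R3 ← R3 / (45/8).
R1 ← R1 + 7/8·R3.
R2 ← R2 + 5/8·R3.
R4 ← R4 + 45/4·R3.
Row 4 reduces to 0 = -1, a contradiction. The system is inconsistent.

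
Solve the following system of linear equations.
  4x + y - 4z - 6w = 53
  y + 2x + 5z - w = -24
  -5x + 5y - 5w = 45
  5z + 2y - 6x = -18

x = -1, y = 3, z = -6, w = -5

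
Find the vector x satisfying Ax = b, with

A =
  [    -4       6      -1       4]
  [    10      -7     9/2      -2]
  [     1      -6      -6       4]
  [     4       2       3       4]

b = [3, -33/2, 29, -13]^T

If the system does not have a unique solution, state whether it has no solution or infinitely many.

no solution

Row-reduce:
R1 ← R1 / (-4).
R2 ← R2 − 10·R1.
R3 ← R3 − 1·R1.
R4 ← R4 − 4·R1.
R2 ← R2 / (8).
R1 ← R1 + 3/2·R2.
R3 ← R3 + 9/2·R2.
R4 ← R4 − 8·R2.
R3 ← R3 / (-41/8).
R1 ← R1 − 5/8·R3.
R2 ← R2 − 1/4·R3.
Row 4 reduces to 0 = -1, a contradiction. The system is inconsistent.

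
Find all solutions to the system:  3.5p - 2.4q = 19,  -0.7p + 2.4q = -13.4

Row-reduce the augmented matrix:
R1 ← R1 / (7/2).
R2 ← R2 + 7/10·R1.
R2 ← R2 / (48/25).
R1 ← R1 + 24/35·R2.
Reading off the reduced rows gives p = 2, q = -5.

p = 2, q = -5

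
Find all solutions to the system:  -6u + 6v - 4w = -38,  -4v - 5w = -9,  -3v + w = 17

u = -1, v = -4, w = 5

Row-reduce the augmented matrix:
R1 ← R1 / (-6).
R2 ← R2 / (-4).
R1 ← R1 + 1·R2.
R3 ← R3 + 3·R2.
R3 ← R3 / (19/4).
R1 ← R1 − 23/12·R3.
R2 ← R2 − 5/4·R3.
Reading off the reduced rows gives u = -1, v = -4, w = 5.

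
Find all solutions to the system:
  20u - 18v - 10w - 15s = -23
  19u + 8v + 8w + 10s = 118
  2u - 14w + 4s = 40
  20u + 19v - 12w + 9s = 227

Row-reduce the augmented matrix:
R1 ← R1 / (20).
R2 ← R2 − 19·R1.
R3 ← R3 − 2·R1.
R4 ← R4 − 20·R1.
R2 ← R2 / (251/10).
R1 ← R1 + 9/10·R2.
R3 ← R3 − 9/5·R2.
R4 ← R4 − 37·R2.
R3 ← R3 / (-3578/251).
R1 ← R1 − 32/251·R3.
R2 ← R2 − 175/251·R3.
R4 ← R4 + 6977/251·R3.
R4 ← R4 / (-68271/3578).
R1 ← R1 − 274/1789·R4.
R2 ← R2 − 4115/3578·R4.
R3 ← R3 + 472/1789·R4.
Reading off the reduced rows gives u = 4, v = 6, w = -2, s = 1.

u = 4, v = 6, w = -2, s = 1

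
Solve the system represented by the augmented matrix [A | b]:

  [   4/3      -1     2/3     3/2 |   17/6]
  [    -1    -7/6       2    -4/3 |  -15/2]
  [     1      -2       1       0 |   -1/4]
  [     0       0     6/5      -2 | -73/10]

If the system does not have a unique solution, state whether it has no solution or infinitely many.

x_1 = 1/2, x_2 = -1, x_3 = -11/4, x_4 = 2

Row-reduce the augmented matrix:
R1 ← R1 / (4/3).
R2 ← R2 + 1·R1.
R3 ← R3 − 1·R1.
R2 ← R2 / (-23/12).
R1 ← R1 + 3/4·R2.
R3 ← R3 + 5/4·R2.
R3 ← R3 / (-26/23).
R1 ← R1 + 11/23·R3.
R2 ← R2 + 30/23·R3.
R4 ← R4 − 6/5·R3.
R4 ← R4 / (-61/20).
R1 ← R1 − 13/8·R4.
R2 ← R2 − 5/4·R4.
R3 ← R3 − 7/8·R4.
Reading off the reduced rows gives x_1 = 1/2, x_2 = -1, x_3 = -11/4, x_4 = 2.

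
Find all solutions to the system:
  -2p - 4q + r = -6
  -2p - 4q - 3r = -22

Row-reduce:
R1 ← R1 / (-2).
R2 ← R2 + 2·R1.
R2 ← R2 / (-4).
R1 ← R1 + 1/2·R2.
Rank is 2 with 3 unknowns, leaving q free.

infinitely many solutions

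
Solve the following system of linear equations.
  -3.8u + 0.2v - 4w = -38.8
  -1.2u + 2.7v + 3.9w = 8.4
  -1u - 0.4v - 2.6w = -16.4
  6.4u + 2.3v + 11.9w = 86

Row-reduce the augmented matrix:
R1 ← R1 / (-19/5).
R2 ← R2 + 6/5·R1.
R3 ← R3 + 1·R1.
R4 ← R4 − 32/5·R1.
R2 ← R2 / (501/190).
R1 ← R1 + 1/19·R2.
R3 ← R3 + 43/95·R2.
R4 ← R4 − 501/190·R2.
R3 ← R3 / (-552/835).
R1 ← R1 − 193/167·R3.
R2 ← R2 − 327/167·R3.
R4 reduces to 0 = 0, so the extra equation is consistent.
Reading off the reduced rows gives u = 6, v = 0, w = 4.

u = 6, v = 0, w = 4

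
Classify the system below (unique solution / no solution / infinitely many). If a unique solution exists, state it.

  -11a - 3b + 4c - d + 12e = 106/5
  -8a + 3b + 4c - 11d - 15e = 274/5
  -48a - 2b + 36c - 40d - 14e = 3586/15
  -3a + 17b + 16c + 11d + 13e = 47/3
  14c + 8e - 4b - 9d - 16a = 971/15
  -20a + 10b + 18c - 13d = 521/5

Row-reduce the augmented matrix:
R1 ← R1 / (-11).
R2 ← R2 + 8·R1.
R3 ← R3 + 48·R1.
R4 ← R4 + 3·R1.
R5 ← R5 + 16·R1.
R6 ← R6 + 20·R1.
R2 ← R2 / (57/11).
R1 ← R1 − 3/11·R2.
R3 ← R3 − 122/11·R2.
R4 ← R4 − 196/11·R2.
R5 ← R5 − 4/11·R2.
R6 ← R6 − 170/11·R2.
R3 ← R3 / (308/19).
R1 ← R1 + 8/19·R3.
R2 ← R2 − 4/19·R3.
R4 ← R4 − 212/19·R3.
R5 ← R5 − 154/19·R3.
R6 ← R6 − 142/19·R3.
R4 ← R4 / (12934/231).
R1 ← R1 − 64/231·R4.
R2 ← R2 + 139/77·R4.
R3 ← R3 + 389/462·R4.
R6 ← R6 − 5948/231·R4.
Swap R5 and R6.
R5 ← R5 / (59528/6467).
R1 ← R1 + 4861/6467·R5.
R2 ← R2 + 14057/12934·R5.
R3 ← R3 − 14833/25868·R5.
R4 ← R4 − 23571/12934·R5.
R6 reduces to 0 = 0, so the extra equation is consistent.
Reading off the reduced rows gives a = -9/5, b = 1, c = 3/2, d = -12/5, e = -1/3.

a = -9/5, b = 1, c = 3/2, d = -12/5, e = -1/3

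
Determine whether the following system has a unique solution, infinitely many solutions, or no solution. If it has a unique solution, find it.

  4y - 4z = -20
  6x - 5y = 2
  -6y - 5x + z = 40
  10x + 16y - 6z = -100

Row-reduce the augmented matrix:
Swap R1 and R2.
R1 ← R1 / (6).
R3 ← R3 + 5·R1.
R4 ← R4 − 10·R1.
R2 ← R2 / (4).
R1 ← R1 + 5/6·R2.
R3 ← R3 + 61/6·R2.
R4 ← R4 − 73/3·R2.
R3 ← R3 / (-55/6).
R1 ← R1 + 5/6·R3.
R2 ← R2 + 1·R3.
R4 ← R4 − 55/3·R3.
R4 reduces to 0 = 0, so the extra equation is consistent.
Reading off the reduced rows gives x = -3, y = -4, z = 1.

x = -3, y = -4, z = 1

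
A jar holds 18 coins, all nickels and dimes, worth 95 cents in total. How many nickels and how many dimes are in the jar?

Let n = nickels, d = dimes.
  n + d = 18
  5n + 10d = 95
Row-reduce the augmented matrix:
R2 ← R2 − 5·R1.
R2 ← R2 / (5).
R1 ← R1 − 1·R2.
Reading off the reduced rows gives n = 17, d = 1.

nickels: 17, dimes: 1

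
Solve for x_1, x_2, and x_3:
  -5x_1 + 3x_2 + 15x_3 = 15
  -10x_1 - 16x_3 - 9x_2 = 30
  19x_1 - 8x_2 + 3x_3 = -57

x_1 = -3, x_2 = 0, x_3 = 0

Row-reduce the augmented matrix:
R1 ← R1 / (-5).
R2 ← R2 + 10·R1.
R3 ← R3 − 19·R1.
R2 ← R2 / (-15).
R1 ← R1 + 3/5·R2.
R3 ← R3 − 17/5·R2.
R3 ← R3 / (3718/75).
R1 ← R1 + 29/25·R3.
R2 ← R2 − 46/15·R3.
Reading off the reduced rows gives x_1 = -3, x_2 = 0, x_3 = 0.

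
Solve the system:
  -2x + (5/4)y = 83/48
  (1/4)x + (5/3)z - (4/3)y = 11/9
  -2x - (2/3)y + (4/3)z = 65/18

x = -4/3, y = -3/4, z = 1/3

Row-reduce the augmented matrix:
R1 ← R1 / (-2).
R2 ← R2 − 1/4·R1.
R3 ← R3 + 2·R1.
R2 ← R2 / (-113/96).
R1 ← R1 + 5/8·R2.
R3 ← R3 + 23/12·R2.
R3 ← R3 / (-156/113).
R1 ← R1 + 100/113·R3.
R2 ← R2 + 160/113·R3.
Reading off the reduced rows gives x = -4/3, y = -3/4, z = 1/3.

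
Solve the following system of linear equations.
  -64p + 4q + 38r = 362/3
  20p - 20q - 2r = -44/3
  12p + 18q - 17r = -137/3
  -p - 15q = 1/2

Row-reduce the augmented matrix:
R1 ← R1 / (-64).
R2 ← R2 − 20·R1.
R3 ← R3 − 12·R1.
R4 ← R4 + 1·R1.
R2 ← R2 / (-75/4).
R1 ← R1 + 1/16·R2.
R3 ← R3 − 75/4·R2.
R4 ← R4 + 241/16·R2.
Swap R3 and R4.
R3 ← R3 / (-1279/150).
R1 ← R1 + 47/75·R3.
R2 ← R2 + 79/150·R3.
R4 reduces to 0 = 0, so the extra equation is consistent.
Reading off the reduced rows gives p = -1/2, q = 0, r = 7/3.

p = -1/2, q = 0, r = 7/3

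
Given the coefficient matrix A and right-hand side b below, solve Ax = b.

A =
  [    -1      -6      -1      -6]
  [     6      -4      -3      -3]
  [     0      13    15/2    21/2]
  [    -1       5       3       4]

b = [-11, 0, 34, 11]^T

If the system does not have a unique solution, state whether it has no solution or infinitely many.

Row-reduce:
R1 ← R1 / (-1).
R2 ← R2 − 6·R1.
R4 ← R4 + 1·R1.
R2 ← R2 / (-40).
R1 ← R1 − 6·R2.
R3 ← R3 − 13·R2.
R4 ← R4 − 11·R2.
R3 ← R3 / (183/40).
R1 ← R1 + 7/20·R3.
R2 ← R2 − 9/40·R3.
R4 ← R4 − 61/40·R3.
Row 4 reduces to 0 = -1/3, a contradiction. The system is inconsistent.

no solution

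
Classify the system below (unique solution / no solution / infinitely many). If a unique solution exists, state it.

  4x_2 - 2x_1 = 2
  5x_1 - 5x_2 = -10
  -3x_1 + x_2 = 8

Row-reduce the augmented matrix:
R1 ← R1 / (-2).
R2 ← R2 − 5·R1.
R3 ← R3 + 3·R1.
R2 ← R2 / (5).
R1 ← R1 + 2·R2.
R3 ← R3 + 5·R2.
R3 reduces to 0 = 0, so the extra equation is consistent.
Reading off the reduced rows gives x_1 = -3, x_2 = -1.

x_1 = -3, x_2 = -1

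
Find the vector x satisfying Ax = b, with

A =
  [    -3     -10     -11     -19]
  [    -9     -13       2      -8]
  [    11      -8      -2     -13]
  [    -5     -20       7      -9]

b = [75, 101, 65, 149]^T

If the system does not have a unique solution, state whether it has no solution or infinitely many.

Row-reduce the augmented matrix:
R1 ← R1 / (-3).
R2 ← R2 + 9·R1.
R3 ← R3 − 11·R1.
R4 ← R4 + 5·R1.
R2 ← R2 / (17).
R1 ← R1 − 10/3·R2.
R3 ← R3 + 134/3·R2.
R4 ← R4 + 10/3·R2.
R3 ← R3 / (2531/51).
R1 ← R1 + 163/51·R3.
R2 ← R2 − 35/17·R3.
R4 ← R4 − 1642/51·R3.
R4 ← R4 / (6026/2531).
R1 ← R1 + 777/2531·R4.
R2 ← R2 − 2457/2531·R4.
R3 ← R3 − 2350/2531·R4.
Reading off the reduced rows gives x_1 = -1, x_2 = -4, x_3 = 4, x_4 = -4.

x_1 = -1, x_2 = -4, x_3 = 4, x_4 = -4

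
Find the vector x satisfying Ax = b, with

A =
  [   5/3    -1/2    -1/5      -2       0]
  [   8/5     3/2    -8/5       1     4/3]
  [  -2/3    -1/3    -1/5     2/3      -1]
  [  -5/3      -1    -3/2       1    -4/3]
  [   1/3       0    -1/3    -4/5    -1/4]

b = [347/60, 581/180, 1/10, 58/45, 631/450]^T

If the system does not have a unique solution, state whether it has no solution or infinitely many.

x_1 = 3, x_2 = -5/2, x_3 = -5/3, x_4 = 2/5, x_5 = -2/3

Row-reduce the augmented matrix:
R1 ← R1 / (5/3).
R2 ← R2 − 8/5·R1.
R3 ← R3 + 2/3·R1.
R4 ← R4 + 5/3·R1.
R5 ← R5 − 1/3·R1.
R2 ← R2 / (99/50).
R1 ← R1 + 3/10·R2.
R3 ← R3 + 8/15·R2.
R4 ← R4 + 3/2·R2.
R5 ← R5 − 1/10·R2.
R3 ← R3 / (-89/135).
R1 ← R1 + 1/3·R3.
R2 ← R2 + 32/45·R3.
R4 ← R4 + 83/30·R3.
R5 ← R5 + 2/9·R3.
R4 ← R4 / (-1497/979).
R1 ← R1 + 1065/979·R4.
R2 ← R2 − 754/979·R4.
R3 ← R3 + 970/979·R4.
R5 ← R5 + 11273/14685·R4.
R5 ← R5 / (-38599/29940).
R1 ← R1 + 1155/998·R5.
R2 ← R2 − 3827/1497·R5.
R3 ← R3 + 280/499·R5.
R4 ← R4 + 4633/2994·R5.
Reading off the reduced rows gives x_1 = 3, x_2 = -5/2, x_3 = -5/3, x_4 = 2/5, x_5 = -2/3.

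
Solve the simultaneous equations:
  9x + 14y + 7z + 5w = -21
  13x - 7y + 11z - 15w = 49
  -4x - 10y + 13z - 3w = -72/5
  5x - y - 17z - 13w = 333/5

Row-reduce the augmented matrix:
R1 ← R1 / (9).
R2 ← R2 − 13·R1.
R3 ← R3 + 4·R1.
R4 ← R4 − 5·R1.
R2 ← R2 / (-245/9).
R1 ← R1 − 14/9·R2.
R3 ← R3 + 34/9·R2.
R4 ← R4 + 79/9·R2.
R3 ← R3 / (3917/245).
R1 ← R1 − 29/35·R3.
R2 ← R2 + 8/245·R3.
R4 ← R4 + 5188/245·R3.
R4 ← R4 / (-21770/3917).
R1 ← R1 + 3266/3917·R4.
R2 ← R2 − 3216/3917·R4.
R3 ← R3 − 565/3917·R4.
Reading off the reduced rows gives x = 3, y = -2, z = -2, w = -6/5.

x = 3, y = -2, z = -2, w = -6/5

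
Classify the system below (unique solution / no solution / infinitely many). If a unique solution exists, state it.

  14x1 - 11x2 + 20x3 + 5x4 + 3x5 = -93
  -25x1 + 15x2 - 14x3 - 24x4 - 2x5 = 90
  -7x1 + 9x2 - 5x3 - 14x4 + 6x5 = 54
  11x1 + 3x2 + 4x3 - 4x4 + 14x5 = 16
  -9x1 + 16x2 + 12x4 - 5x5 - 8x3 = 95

no solution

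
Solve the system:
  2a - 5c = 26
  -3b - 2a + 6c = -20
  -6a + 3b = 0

Row-reduce the augmented matrix:
R1 ← R1 / (2).
R2 ← R2 + 2·R1.
R3 ← R3 + 6·R1.
R2 ← R2 / (-3).
R3 ← R3 − 3·R2.
R3 ← R3 / (-14).
R1 ← R1 + 5/2·R3.
R2 ← R2 + 1/3·R3.
Reading off the reduced rows gives a = -2, b = -4, c = -6.

a = -2, b = -4, c = -6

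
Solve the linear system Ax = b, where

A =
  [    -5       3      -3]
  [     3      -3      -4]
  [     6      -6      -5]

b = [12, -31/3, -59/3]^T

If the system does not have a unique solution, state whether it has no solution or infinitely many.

x_1 = -2, x_2 = 1, x_3 = 1/3

Row-reduce the augmented matrix:
R1 ← R1 / (-5).
R2 ← R2 − 3·R1.
R3 ← R3 − 6·R1.
R2 ← R2 / (-6/5).
R1 ← R1 + 3/5·R2.
R3 ← R3 + 12/5·R2.
R3 ← R3 / (3).
R1 ← R1 − 7/2·R3.
R2 ← R2 − 29/6·R3.
Reading off the reduced rows gives x_1 = -2, x_2 = 1, x_3 = 1/3.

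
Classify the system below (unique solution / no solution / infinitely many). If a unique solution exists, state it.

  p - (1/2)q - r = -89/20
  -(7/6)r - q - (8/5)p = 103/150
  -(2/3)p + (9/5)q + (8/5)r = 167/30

p = -11/5, q = 1/2, r = 2

Row-reduce the augmented matrix:
R2 ← R2 + 8/5·R1.
R3 ← R3 + 2/3·R1.
R2 ← R2 / (-9/5).
R1 ← R1 + 1/2·R2.
R3 ← R3 − 22/15·R2.
R3 ← R3 / (-107/81).
R1 ← R1 + 25/108·R3.
R2 ← R2 − 83/54·R3.
Reading off the reduced rows gives p = -11/5, q = 1/2, r = 2.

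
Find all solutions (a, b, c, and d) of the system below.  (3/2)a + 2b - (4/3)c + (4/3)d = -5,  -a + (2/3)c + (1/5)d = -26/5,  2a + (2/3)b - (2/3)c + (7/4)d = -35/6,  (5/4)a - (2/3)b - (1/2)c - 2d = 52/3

Row-reduce the augmented matrix:
R1 ← R1 / (3/2).
R2 ← R2 + 1·R1.
R3 ← R3 − 2·R1.
R4 ← R4 − 5/4·R1.
R2 ← R2 / (4/3).
R1 ← R1 − 4/3·R2.
R3 ← R3 + 2·R2.
R4 ← R4 + 7/3·R2.
R3 ← R3 / (7/9).
R1 ← R1 + 2/3·R3.
R2 ← R2 + 1/6·R3.
R4 ← R4 − 2/9·R3.
R4 ← R4 / (-233/140).
R1 ← R1 − 247/210·R4.
R2 ← R2 − 65/56·R4.
R3 ← R3 − 289/140·R4.
Reading off the reduced rows gives a = 2, b = -2, c = -3, d = -6.

a = 2, b = -2, c = -3, d = -6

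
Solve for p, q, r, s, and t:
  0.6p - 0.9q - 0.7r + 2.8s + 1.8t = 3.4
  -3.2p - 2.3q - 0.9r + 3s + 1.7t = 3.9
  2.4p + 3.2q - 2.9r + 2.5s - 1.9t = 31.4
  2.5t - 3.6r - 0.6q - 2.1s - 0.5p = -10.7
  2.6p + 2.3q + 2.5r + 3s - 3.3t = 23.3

Row-reduce the augmented matrix:
R1 ← R1 / (3/5).
R2 ← R2 + 16/5·R1.
R3 ← R3 − 12/5·R1.
R4 ← R4 + 1/2·R1.
R5 ← R5 − 13/5·R1.
R2 ← R2 / (-71/10).
R1 ← R1 + 3/2·R2.
R3 ← R3 − 34/5·R2.
R4 ← R4 + 27/20·R2.
R5 ← R5 − 31/5·R2.
R3 ← R3 / (-1933/426).
R1 ← R1 + 40/213·R3.
R2 ← R2 − 139/213·R3.
R4 ← R4 + 3517/1065·R3.
R5 ← R5 − 528/355·R3.
R4 ← R4 / (-451592/48325).
R1 ← R1 − 1019/1933·R4.
R2 ← R2 + 12631/9665·R4.
R3 ← R3 + 18053/9665·R4.
R5 ← R5 − 449659/48325·R4.
R5 ← R5 / (-655339/9031840).
R1 ← R1 − 1038857/1806368·R5.
R2 ← R2 + 2578441/1806368·R5.
R3 ← R3 + 901563/1806368·R5.
R4 ← R4 + 115551/1806368·R5.
Reading off the reduced rows gives p = 0, q = 1, r = -3, s = 4, t = -5.

p = 0, q = 1, r = -3, s = 4, t = -5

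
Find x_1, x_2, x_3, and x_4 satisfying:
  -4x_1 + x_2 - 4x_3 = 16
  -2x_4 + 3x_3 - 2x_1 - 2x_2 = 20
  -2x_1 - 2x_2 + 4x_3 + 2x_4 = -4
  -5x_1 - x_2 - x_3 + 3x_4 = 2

x_1 = -4, x_2 = 0, x_3 = 0, x_4 = -6

Row-reduce the augmented matrix:
R1 ← R1 / (-4).
R2 ← R2 + 2·R1.
R3 ← R3 + 2·R1.
R4 ← R4 + 5·R1.
R2 ← R2 / (-5/2).
R1 ← R1 + 1/4·R2.
R3 ← R3 + 5/2·R2.
R4 ← R4 + 9/4·R2.
R1 ← R1 − 1/2·R3.
R2 ← R2 + 2·R3.
R4 ← R4 + 1/2·R3.
R4 ← R4 / (34/5).
R1 ← R1 + 9/5·R4.
R2 ← R2 − 44/5·R4.
R3 ← R3 − 4·R4.
Reading off the reduced rows gives x_1 = -4, x_2 = 0, x_3 = 0, x_4 = -6.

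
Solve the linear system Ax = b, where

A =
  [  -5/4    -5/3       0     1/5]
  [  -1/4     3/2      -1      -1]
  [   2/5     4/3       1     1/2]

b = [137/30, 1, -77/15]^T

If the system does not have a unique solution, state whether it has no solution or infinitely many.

infinitely many solutions

Row-reduce:
R1 ← R1 / (-5/4).
R2 ← R2 + 1/4·R1.
R3 ← R3 − 2/5·R1.
R2 ← R2 / (11/6).
R1 ← R1 − 4/3·R2.
R3 ← R3 − 4/5·R2.
R3 ← R3 / (79/55).
R1 ← R1 − 8/11·R3.
R2 ← R2 + 6/11·R3.
Rank is 3 with 4 unknowns, leaving x_4 free.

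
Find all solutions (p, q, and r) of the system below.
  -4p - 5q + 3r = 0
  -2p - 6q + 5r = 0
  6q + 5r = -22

Row-reduce the augmented matrix:
R1 ← R1 / (-4).
R2 ← R2 + 2·R1.
R2 ← R2 / (-7/2).
R1 ← R1 − 5/4·R2.
R3 ← R3 − 6·R2.
R3 ← R3 / (11).
R1 ← R1 − 1/2·R3.
R2 ← R2 + 1·R3.
Reading off the reduced rows gives p = 1, q = -2, r = -2.

p = 1, q = -2, r = -2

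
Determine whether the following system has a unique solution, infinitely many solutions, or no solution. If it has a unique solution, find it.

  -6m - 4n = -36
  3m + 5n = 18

m = 6, n = 0

Row-reduce the augmented matrix:
R1 ← R1 / (-6).
R2 ← R2 − 3·R1.
R2 ← R2 / (3).
R1 ← R1 − 2/3·R2.
Reading off the reduced rows gives m = 6, n = 0.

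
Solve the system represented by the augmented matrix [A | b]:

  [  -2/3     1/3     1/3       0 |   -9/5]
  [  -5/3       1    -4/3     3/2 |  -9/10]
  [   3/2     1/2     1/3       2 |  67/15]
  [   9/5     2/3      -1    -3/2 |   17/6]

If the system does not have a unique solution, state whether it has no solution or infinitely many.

Row-reduce the augmented matrix:
R1 ← R1 / (-2/3).
R2 ← R2 + 5/3·R1.
R3 ← R3 − 3/2·R1.
R4 ← R4 − 9/5·R1.
R2 ← R2 / (1/6).
R1 ← R1 + 1/2·R2.
R3 ← R3 − 5/4·R2.
R4 ← R4 − 47/30·R2.
R3 ← R3 / (52/3).
R1 ← R1 + 7·R3.
R2 ← R2 + 13·R3.
R4 ← R4 − 304/15·R3.
R4 ← R4 / (-311/65).
R1 ← R1 − 159/208·R4.
R2 ← R2 − 33/16·R4.
R3 ← R3 + 111/208·R4.
Reading off the reduced rows gives x_1 = 2, x_2 = -2/5, x_3 = -1, x_4 = 1.

x_1 = 2, x_2 = -2/5, x_3 = -1, x_4 = 1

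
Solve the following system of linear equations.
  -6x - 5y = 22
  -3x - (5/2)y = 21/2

no solution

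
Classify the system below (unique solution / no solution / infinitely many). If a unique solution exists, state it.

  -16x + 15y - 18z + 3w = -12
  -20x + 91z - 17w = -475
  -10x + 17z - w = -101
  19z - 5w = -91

Row-reduce:
R1 ← R1 / (-16).
R2 ← R2 + 20·R1.
R3 ← R3 + 10·R1.
R2 ← R2 / (-75/4).
R1 ← R1 + 15/16·R2.
R3 ← R3 + 75/8·R2.
R3 ← R3 / (-57/2).
R1 ← R1 + 91/20·R3.
R2 ← R2 + 454/75·R3.
R4 ← R4 − 19·R3.
Rank is 3 with 4 unknowns, leaving w free.

infinitely many solutions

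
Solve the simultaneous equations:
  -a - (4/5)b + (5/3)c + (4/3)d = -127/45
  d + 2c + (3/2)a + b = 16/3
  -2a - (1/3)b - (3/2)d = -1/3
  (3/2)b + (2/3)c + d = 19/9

Row-reduce the augmented matrix:
R1 ← R1 / (-1).
R2 ← R2 − 3/2·R1.
R3 ← R3 + 2·R1.
R2 ← R2 / (-1/5).
R1 ← R1 − 4/5·R2.
R3 ← R3 − 19/15·R2.
R4 ← R4 − 3/2·R2.
R3 ← R3 / (151/6).
R1 ← R1 − 49/3·R3.
R2 ← R2 + 45/2·R3.
R4 ← R4 − 413/12·R3.
R4 ← R4 / (5825/1812).
R1 ← R1 − 157/151·R4.
R2 ← R2 + 525/302·R4.
R3 ← R3 − 89/151·R4.
Reading off the reduced rows gives a = 4/3, b = 2, c = 5/3, d = -2.

a = 4/3, b = 2, c = 5/3, d = -2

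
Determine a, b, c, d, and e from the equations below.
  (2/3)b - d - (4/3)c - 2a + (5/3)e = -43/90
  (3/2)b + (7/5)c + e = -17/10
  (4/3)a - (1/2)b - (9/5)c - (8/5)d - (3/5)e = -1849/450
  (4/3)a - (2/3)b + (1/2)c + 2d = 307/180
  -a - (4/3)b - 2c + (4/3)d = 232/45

a = -5/3, b = 1/3, c = -1/2, d = 11/5, e = -3/2

Row-reduce the augmented matrix:
R1 ← R1 / (-2).
R3 ← R3 − 4/3·R1.
R4 ← R4 − 4/3·R1.
R5 ← R5 + 1·R1.
R2 ← R2 / (3/2).
R1 ← R1 + 1/3·R2.
R3 ← R3 + 1/18·R2.
R4 ← R4 + 2/9·R2.
R5 ← R5 + 5/3·R2.
R3 ← R3 / (-356/135).
R1 ← R1 − 44/45·R3.
R2 ← R2 − 14/15·R3.
R4 ← R4 + 49/270·R3.
R5 ← R5 − 2/9·R3.
R4 ← R4 / (2651/1780).
R1 ← R1 + 303/890·R4.
R2 ← R2 + 357/445·R4.
R3 ← R3 − 153/178·R4.
R5 ← R5 − 877/534·R4.
R5 ← R5 / (-2219/2169).
R1 ← R1 + 31/241·R5.
R2 ← R2 − 366/241·R5.
R3 ← R3 + 220/241·R5.
R4 ← R4 − 593/723·R5.
Reading off the reduced rows gives a = -5/3, b = 1/3, c = -1/2, d = 11/5, e = -3/2.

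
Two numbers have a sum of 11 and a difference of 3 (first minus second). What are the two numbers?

first number: 7, second number: 4

Let x = first number, y = second number.
  x + y = 11
  x - y = 3
Row-reduce the augmented matrix:
R2 ← R2 − 1·R1.
R2 ← R2 / (-2).
R1 ← R1 − 1·R2.
Reading off the reduced rows gives x = 7, y = 4.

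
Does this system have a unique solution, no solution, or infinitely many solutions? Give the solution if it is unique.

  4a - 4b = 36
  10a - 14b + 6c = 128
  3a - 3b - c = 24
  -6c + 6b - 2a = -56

Row-reduce the augmented matrix:
R1 ← R1 / (4).
R2 ← R2 − 10·R1.
R3 ← R3 − 3·R1.
R4 ← R4 + 2·R1.
R2 ← R2 / (-4).
R1 ← R1 + 1·R2.
R4 ← R4 − 4·R2.
R3 ← R3 / (-1).
R1 ← R1 + 3/2·R3.
R2 ← R2 + 3/2·R3.
R4 reduces to 0 = 0, so the extra equation is consistent.
Reading off the reduced rows gives a = 4, b = -5, c = 3.

a = 4, b = -5, c = 3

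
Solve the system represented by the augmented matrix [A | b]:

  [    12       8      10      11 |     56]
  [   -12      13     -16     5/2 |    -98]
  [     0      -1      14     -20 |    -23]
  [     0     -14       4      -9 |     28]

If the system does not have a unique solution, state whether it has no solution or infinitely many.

Row-reduce:
R1 ← R1 / (12).
R2 ← R2 + 12·R1.
R2 ← R2 / (21).
R1 ← R1 − 2/3·R2.
R3 ← R3 + 1·R2.
R4 ← R4 + 14·R2.
R3 ← R3 / (96/7).
R1 ← R1 − 43/42·R3.
R2 ← R2 + 2/7·R3.
Rank is 3 with 4 unknowns, leaving x_4 free.

infinitely many solutions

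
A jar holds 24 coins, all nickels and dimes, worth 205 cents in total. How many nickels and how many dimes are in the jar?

nickels: 7, dimes: 17

Let n = nickels, d = dimes.
  n + d = 24
  10d + 5n = 205
From equation 1: n = 24 − d.
Substitute into equation 2 and solve: d = 17.
Then n = 7.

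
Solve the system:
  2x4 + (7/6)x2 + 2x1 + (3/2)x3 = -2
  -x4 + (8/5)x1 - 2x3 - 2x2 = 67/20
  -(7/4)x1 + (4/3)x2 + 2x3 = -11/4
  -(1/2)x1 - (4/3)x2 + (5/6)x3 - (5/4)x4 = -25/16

Row-reduce the augmented matrix:
R1 ← R1 / (2).
R2 ← R2 − 8/5·R1.
R3 ← R3 + 7/4·R1.
R4 ← R4 + 1/2·R1.
R2 ← R2 / (-44/15).
R1 ← R1 − 7/12·R2.
R3 ← R3 − 113/48·R2.
R4 ← R4 + 25/24·R2.
R3 ← R3 / (131/176).
R1 ← R1 − 5/44·R3.
R2 ← R2 − 12/11·R3.
R4 ← R4 − 619/264·R3.
R4 ← R4 / (1293/1048).
R1 ← R1 − 70/131·R4.
R2 ← R2 − 723/524·R4.
R3 ← R3 + 237/524·R4.
Reading off the reduced rows gives x1 = 1, x2 = 3/2, x3 = -3/2, x4 = -7/4.

x1 = 1, x2 = 3/2, x3 = -3/2, x4 = -7/4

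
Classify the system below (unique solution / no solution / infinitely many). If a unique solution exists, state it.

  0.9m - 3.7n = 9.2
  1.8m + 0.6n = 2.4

m = 2, n = -2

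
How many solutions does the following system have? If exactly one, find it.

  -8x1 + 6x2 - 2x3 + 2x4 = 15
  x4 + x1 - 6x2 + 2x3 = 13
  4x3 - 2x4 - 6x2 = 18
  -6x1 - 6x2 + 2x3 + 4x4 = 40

Row-reduce:
R1 ← R1 / (-8).
R2 ← R2 − 1·R1.
R4 ← R4 + 6·R1.
R2 ← R2 / (-21/4).
R1 ← R1 + 3/4·R2.
R3 ← R3 + 6·R2.
R4 ← R4 + 21/2·R2.
R3 ← R3 / (2).
R2 ← R2 + 1/3·R3.
Row 4 reduces to 0 = -1, a contradiction. The system is inconsistent.

no solution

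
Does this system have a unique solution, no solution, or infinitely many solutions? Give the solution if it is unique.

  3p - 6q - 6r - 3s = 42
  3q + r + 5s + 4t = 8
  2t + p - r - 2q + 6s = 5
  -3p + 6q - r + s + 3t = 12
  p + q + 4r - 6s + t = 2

p = 4, q = 1, r = -5, s = -2, t = 5

Row-reduce the augmented matrix:
R1 ← R1 / (3).
R3 ← R3 − 1·R1.
R4 ← R4 + 3·R1.
R5 ← R5 − 1·R1.
R2 ← R2 / (3).
R1 ← R1 + 2·R2.
R5 ← R5 − 3·R2.
R1 ← R1 + 4/3·R3.
R2 ← R2 − 1/3·R3.
R4 ← R4 + 7·R3.
R5 ← R5 − 5·R3.
R4 ← R4 / (47).
R1 ← R1 − 35/3·R4.
R2 ← R2 + 2/3·R4.
R3 ← R3 − 7·R4.
R5 ← R5 + 45·R4.
R5 ← R5 / (154/47).
R1 ← R1 − 157/141·R5.
R2 ← R2 − 128/141·R5.
R3 ← R3 + 25/47·R5.
R4 ← R4 − 17/47·R5.
Reading off the reduced rows gives p = 4, q = 1, r = -5, s = -2, t = 5.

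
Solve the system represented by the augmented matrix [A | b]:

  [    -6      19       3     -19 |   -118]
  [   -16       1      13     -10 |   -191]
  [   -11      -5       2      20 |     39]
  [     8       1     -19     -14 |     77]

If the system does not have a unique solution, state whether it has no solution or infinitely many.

x_1 = 4, x_2 = 1, x_3 = -6, x_4 = 5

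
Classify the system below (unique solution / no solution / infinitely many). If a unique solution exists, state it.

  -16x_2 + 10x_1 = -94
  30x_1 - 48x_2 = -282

infinitely many solutions

Row-reduce:
R1 ← R1 / (10).
R2 ← R2 − 30·R1.
Rank is 1 with 2 unknowns, leaving x_2 free.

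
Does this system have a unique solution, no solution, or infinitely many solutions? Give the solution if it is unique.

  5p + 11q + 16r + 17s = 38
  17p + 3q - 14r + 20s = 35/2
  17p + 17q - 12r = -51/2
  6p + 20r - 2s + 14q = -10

Row-reduce the augmented matrix:
R1 ← R1 / (5).
R2 ← R2 − 17·R1.
R3 ← R3 − 17·R1.
R4 ← R4 − 6·R1.
R2 ← R2 / (-172/5).
R1 ← R1 − 11/5·R2.
R3 ← R3 + 102/5·R2.
R4 ← R4 − 4/5·R2.
R3 ← R3 / (-1111/43).
R1 ← R1 + 101/86·R3.
R2 ← R2 − 171/86·R3.
R4 ← R4 + 34/43·R3.
R4 ← R4 / (-24660/1111).
R1 ← R1 − 57/22·R4.
R2 ← R2 + 3609/2222·R4.
R3 ← R3 − 3043/2222·R4.
Reading off the reduced rows gives p = -2, q = 1/2, r = 0, s = 5/2.

p = -2, q = 1/2, r = 0, s = 5/2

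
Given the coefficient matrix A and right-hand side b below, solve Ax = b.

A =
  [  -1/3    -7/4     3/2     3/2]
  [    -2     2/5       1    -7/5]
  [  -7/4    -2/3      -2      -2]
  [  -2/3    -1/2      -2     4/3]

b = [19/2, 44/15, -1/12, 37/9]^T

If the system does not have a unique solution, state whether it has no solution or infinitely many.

x_1 = -3, x_2 = -2, x_3 = 1, x_4 = 7/3

Row-reduce the augmented matrix:
R1 ← R1 / (-1/3).
R2 ← R2 + 2·R1.
R3 ← R3 + 7/4·R1.
R4 ← R4 + 2/3·R1.
R2 ← R2 / (109/10).
R1 ← R1 − 21/4·R2.
R3 ← R3 − 409/48·R2.
R4 ← R4 − 3·R2.
R3 ← R3 / (-9473/2616).
R1 ← R1 + 141/218·R3.
R2 ← R2 + 80/109·R3.
R4 ← R4 + 305/109·R3.
R4 ← R4 / (72302/28419).
R1 ← R1 − 7776/9473·R4.
R2 ← R2 + 5688/9473·R4.
R3 ← R3 − 4565/9473·R4.
Reading off the reduced rows gives x_1 = -3, x_2 = -2, x_3 = 1, x_4 = 7/3.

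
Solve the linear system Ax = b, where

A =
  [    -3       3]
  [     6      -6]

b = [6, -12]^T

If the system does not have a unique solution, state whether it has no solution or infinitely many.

infinitely many solutions

Row-reduce:
R1 ← R1 / (-3).
R2 ← R2 − 6·R1.
Rank is 1 with 2 unknowns, leaving x_2 free.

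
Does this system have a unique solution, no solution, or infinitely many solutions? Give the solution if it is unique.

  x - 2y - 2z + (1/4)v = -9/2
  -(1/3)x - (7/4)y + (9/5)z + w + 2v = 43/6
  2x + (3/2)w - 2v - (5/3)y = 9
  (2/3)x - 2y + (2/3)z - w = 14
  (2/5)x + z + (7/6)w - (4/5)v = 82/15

Row-reduce the augmented matrix:
R2 ← R2 + 1/3·R1.
R3 ← R3 − 2·R1.
R4 ← R4 − 2/3·R1.
R5 ← R5 − 2/5·R1.
R2 ← R2 / (-29/12).
R1 ← R1 + 2·R2.
R3 ← R3 − 7/3·R2.
R4 ← R4 + 2/3·R2.
R5 ← R5 − 4/5·R2.
R3 ← R3 / (2216/435).
R1 ← R1 + 426/145·R3.
R2 ← R2 + 68/145·R3.
R4 ← R4 − 734/435·R3.
R5 ← R5 − 1577/725·R3.
R4 ← R4 / (-4637/2216).
R1 ← R1 − 1317/2216·R4.
R2 ← R2 + 207/1108·R4.
R3 ← R3 − 2145/4432·R4.
R5 ← R5 − 29581/66480·R4.
R5 ← R5 / (-20867/166932).
R1 ← R1 + 35621/18548·R5.
R2 ← R2 + 3966/4637·R5.
R3 ← R3 + 4265/18548·R5.
R4 ← R4 − 3853/13911·R5.
Reading off the reduced rows gives x = -5, y = -6, z = 5, w = -2, v = -6.

x = -5, y = -6, z = 5, w = -2, v = -6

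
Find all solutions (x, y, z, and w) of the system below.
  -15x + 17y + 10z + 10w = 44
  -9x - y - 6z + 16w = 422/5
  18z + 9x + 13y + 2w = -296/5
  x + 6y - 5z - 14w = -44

Row-reduce the augmented matrix:
R1 ← R1 / (-15).
R2 ← R2 + 9·R1.
R3 ← R3 − 9·R1.
R4 ← R4 − 1·R1.
R2 ← R2 / (-56/5).
R1 ← R1 + 17/15·R2.
R3 ← R3 − 116/5·R2.
R4 ← R4 − 107/15·R2.
R3 ← R3 / (-6/7).
R1 ← R1 − 23/42·R3.
R2 ← R2 − 15/14·R3.
R4 ← R4 + 503/42·R3.
R4 ← R4 / (-2449/6).
R1 ← R1 − 50/3·R4.
R2 ← R2 − 35·R4.
R3 ← R3 + 67/2·R4.
Reading off the reduced rows gives x = -3, y = -1, z = -7/5, w = 3.

x = -3, y = -1, z = -7/5, w = 3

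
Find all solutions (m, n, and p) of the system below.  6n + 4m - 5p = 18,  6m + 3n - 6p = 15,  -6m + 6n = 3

Row-reduce the augmented matrix:
R1 ← R1 / (4).
R2 ← R2 − 6·R1.
R3 ← R3 + 6·R1.
R2 ← R2 / (-6).
R1 ← R1 − 3/2·R2.
R3 ← R3 − 15·R2.
R3 ← R3 / (-15/4).
R1 ← R1 + 7/8·R3.
R2 ← R2 + 1/4·R3.
Reading off the reduced rows gives m = 3/2, n = 2, p = 0.

m = 3/2, n = 2, p = 0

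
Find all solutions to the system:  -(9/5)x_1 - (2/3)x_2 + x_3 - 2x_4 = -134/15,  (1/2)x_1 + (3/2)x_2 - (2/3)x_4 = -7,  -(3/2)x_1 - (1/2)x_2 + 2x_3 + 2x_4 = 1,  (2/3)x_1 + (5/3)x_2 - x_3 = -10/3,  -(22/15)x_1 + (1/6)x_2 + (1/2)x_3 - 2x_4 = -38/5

Row-reduce:
R1 ← R1 / (-9/5).
R2 ← R2 − 1/2·R1.
R3 ← R3 + 3/2·R1.
R4 ← R4 − 2/3·R1.
R5 ← R5 + 22/15·R1.
R2 ← R2 / (71/54).
R1 ← R1 − 10/27·R2.
R3 ← R3 − 1/18·R2.
R4 ← R4 − 115/81·R2.
R5 ← R5 − 115/162·R2.
R3 ← R3 / (82/71).
R1 ← R1 + 45/71·R3.
R2 ← R2 − 15/71·R3.
R4 ← R4 + 66/71·R3.
R5 ← R5 + 33/71·R3.
R4 ← R4 / (1318/369).
R1 ← R1 − 430/123·R4.
R2 ← R2 + 66/41·R4.
R3 ← R3 − 132/41·R4.
R5 ← R5 − 659/369·R4.
Row 5 reduces to 0 = 3, a contradiction. The system is inconsistent.

no solution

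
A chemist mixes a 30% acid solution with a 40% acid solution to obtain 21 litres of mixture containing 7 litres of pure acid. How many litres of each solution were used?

litres of solution A: 14, litres of solution B: 7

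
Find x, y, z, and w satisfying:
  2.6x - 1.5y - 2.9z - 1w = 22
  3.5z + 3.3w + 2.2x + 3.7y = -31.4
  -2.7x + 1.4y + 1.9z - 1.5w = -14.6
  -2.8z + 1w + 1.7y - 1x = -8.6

x = 2, y = -6, z = -2, w = -2

Row-reduce the augmented matrix:
R1 ← R1 / (13/5).
R2 ← R2 − 11/5·R1.
R3 ← R3 + 27/10·R1.
R4 ← R4 + 1·R1.
R2 ← R2 / (323/65).
R1 ← R1 + 15/26·R2.
R3 ← R3 + 41/260·R2.
R4 ← R4 − 73/65·R2.
R3 ← R3 / (-298/323).
R1 ← R1 + 137/323·R3.
R2 ← R2 − 387/323·R3.
R4 ← R4 + 16993/3230·R3.
R4 ← R4 / (1597667/119200).
R1 ← R1 − 14343/11920·R4.
R2 ← R2 + 27313/11920·R4.
R3 ← R3 − 31097/11920·R4.
Reading off the reduced rows gives x = 2, y = -6, z = -2, w = -2.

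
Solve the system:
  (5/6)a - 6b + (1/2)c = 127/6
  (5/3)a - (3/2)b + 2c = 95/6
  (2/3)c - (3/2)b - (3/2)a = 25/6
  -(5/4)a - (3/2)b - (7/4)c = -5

no solution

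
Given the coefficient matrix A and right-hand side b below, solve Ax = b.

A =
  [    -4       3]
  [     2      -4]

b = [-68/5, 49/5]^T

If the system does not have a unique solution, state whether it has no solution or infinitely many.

x_1 = 5/2, x_2 = -6/5

Row-reduce the augmented matrix:
R1 ← R1 / (-4).
R2 ← R2 − 2·R1.
R2 ← R2 / (-5/2).
R1 ← R1 + 3/4·R2.
Reading off the reduced rows gives x_1 = 5/2, x_2 = -6/5.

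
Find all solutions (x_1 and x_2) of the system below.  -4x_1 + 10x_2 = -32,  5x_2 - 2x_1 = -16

infinitely many solutions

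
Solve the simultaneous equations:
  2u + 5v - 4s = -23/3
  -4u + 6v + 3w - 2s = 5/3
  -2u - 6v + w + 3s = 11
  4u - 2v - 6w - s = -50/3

u = 0, v = -1, w = 3, s = 2/3

Row-reduce the augmented matrix:
R1 ← R1 / (2).
R2 ← R2 + 4·R1.
R3 ← R3 + 2·R1.
R4 ← R4 − 4·R1.
R2 ← R2 / (16).
R1 ← R1 − 5/2·R2.
R3 ← R3 + 1·R2.
R4 ← R4 + 12·R2.
R3 ← R3 / (19/16).
R1 ← R1 + 15/32·R3.
R2 ← R2 − 3/16·R3.
R4 ← R4 + 15/4·R3.
R4 ← R4 / (-107/19).
R1 ← R1 + 41/38·R4.
R2 ← R2 + 7/19·R4.
R3 ← R3 + 26/19·R4.
Reading off the reduced rows gives u = 0, v = -1, w = 3, s = 2/3.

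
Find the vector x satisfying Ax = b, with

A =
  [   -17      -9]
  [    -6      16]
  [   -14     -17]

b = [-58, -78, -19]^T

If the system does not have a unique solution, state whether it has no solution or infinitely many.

Row-reduce the augmented matrix:
R1 ← R1 / (-17).
R2 ← R2 + 6·R1.
R3 ← R3 + 14·R1.
R2 ← R2 / (326/17).
R1 ← R1 − 9/17·R2.
R3 ← R3 + 163/17·R2.
R3 reduces to 0 = 0, so the extra equation is consistent.
Reading off the reduced rows gives x_1 = 5, x_2 = -3.

x_1 = 5, x_2 = -3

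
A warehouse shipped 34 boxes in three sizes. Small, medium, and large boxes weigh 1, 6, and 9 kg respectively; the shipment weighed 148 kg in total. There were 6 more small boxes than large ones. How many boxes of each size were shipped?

Let s = small boxes, m = medium boxes, l = large boxes.
  s + m + l = 34
  s + 6m + 9l = 148
  s - l = 6
Row-reduce the augmented matrix:
R2 ← R2 − 1·R1.
R3 ← R3 − 1·R1.
R2 ← R2 / (5).
R1 ← R1 − 1·R2.
R3 ← R3 + 1·R2.
R3 ← R3 / (-2/5).
R1 ← R1 + 3/5·R3.
R2 ← R2 − 8/5·R3.
Reading off the reduced rows gives s = 19, m = 2, l = 13.

small boxes: 19, medium boxes: 2, large boxes: 13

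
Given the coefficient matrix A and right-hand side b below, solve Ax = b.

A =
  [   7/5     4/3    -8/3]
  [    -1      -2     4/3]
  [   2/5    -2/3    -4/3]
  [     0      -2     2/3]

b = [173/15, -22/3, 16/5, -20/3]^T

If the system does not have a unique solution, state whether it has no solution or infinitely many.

Row-reduce:
R1 ← R1 / (7/5).
R2 ← R2 + 1·R1.
R3 ← R3 − 2/5·R1.
R2 ← R2 / (-22/21).
R1 ← R1 − 20/21·R2.
R3 ← R3 + 22/21·R2.
R4 ← R4 + 2·R2.
Swap R3 and R4.
R3 ← R3 / (58/33).
R1 ← R1 + 80/33·R3.
R2 ← R2 − 6/11·R3.
Row 4 reduces to 0 = -1, a contradiction. The system is inconsistent.

no solution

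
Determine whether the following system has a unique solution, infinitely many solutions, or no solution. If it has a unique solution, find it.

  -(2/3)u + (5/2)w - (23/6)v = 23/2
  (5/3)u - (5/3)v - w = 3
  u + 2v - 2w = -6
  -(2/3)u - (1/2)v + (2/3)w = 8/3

Row-reduce:
R1 ← R1 / (-2/3).
R2 ← R2 − 5/3·R1.
R3 ← R3 − 1·R1.
R4 ← R4 + 2/3·R1.
R2 ← R2 / (-45/4).
R1 ← R1 − 23/4·R2.
R3 ← R3 + 15/4·R2.
R4 ← R4 − 10/3·R2.
Swap R3 and R4.
R3 ← R3 / (-5/18).
R1 ← R1 + 16/15·R3.
R2 ← R2 + 7/15·R3.
Row 4 reduces to 0 = 2/3, a contradiction. The system is inconsistent.

no solution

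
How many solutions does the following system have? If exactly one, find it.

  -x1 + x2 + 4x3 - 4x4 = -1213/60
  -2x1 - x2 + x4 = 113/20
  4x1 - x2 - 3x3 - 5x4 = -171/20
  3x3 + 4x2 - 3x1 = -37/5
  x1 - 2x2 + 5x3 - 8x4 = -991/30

Row-reduce the augmented matrix:
R1 ← R1 / (-1).
R2 ← R2 + 2·R1.
R3 ← R3 − 4·R1.
R4 ← R4 + 3·R1.
R5 ← R5 − 1·R1.
R2 ← R2 / (-3).
R1 ← R1 + 1·R2.
R3 ← R3 − 3·R2.
R4 ← R4 − 1·R2.
R5 ← R5 + 1·R2.
R3 ← R3 / (5).
R1 ← R1 + 4/3·R3.
R2 ← R2 − 8/3·R3.
R4 ← R4 + 35/3·R3.
R5 ← R5 − 35/3·R3.
R4 ← R4 / (-13).
R1 ← R1 + 11/5·R4.
R2 ← R2 − 17/5·R4.
R3 ← R3 + 12/5·R4.
R5 ← R5 − 13·R4.
R5 reduces to 0 = 0, so the extra equation is consistent.
Reading off the reduced rows gives x1 = -6/5, x2 = -3/4, x3 = -8/3, x4 = 5/2.

x1 = -6/5, x2 = -3/4, x3 = -8/3, x4 = 5/2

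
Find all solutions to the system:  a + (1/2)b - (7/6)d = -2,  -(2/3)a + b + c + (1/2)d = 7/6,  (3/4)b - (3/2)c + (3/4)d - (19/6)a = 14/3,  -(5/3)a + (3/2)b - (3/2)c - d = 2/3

Row-reduce:
R2 ← R2 + 2/3·R1.
R3 ← R3 + 19/6·R1.
R4 ← R4 + 5/3·R1.
R2 ← R2 / (4/3).
R1 ← R1 − 1/2·R2.
R3 ← R3 − 7/3·R2.
R4 ← R4 − 7/3·R2.
R3 ← R3 / (-13/4).
R1 ← R1 + 3/8·R3.
R2 ← R2 − 3/4·R3.
R4 ← R4 + 13/4·R3.
Row 4 reduces to 0 = -1, a contradiction. The system is inconsistent.

no solution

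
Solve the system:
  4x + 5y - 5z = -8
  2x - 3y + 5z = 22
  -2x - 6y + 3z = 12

x = 3, y = -2, z = 2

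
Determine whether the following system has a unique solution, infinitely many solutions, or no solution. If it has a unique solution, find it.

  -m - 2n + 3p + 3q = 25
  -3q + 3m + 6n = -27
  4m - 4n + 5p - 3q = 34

infinitely many solutions

Row-reduce:
R1 ← R1 / (-1).
R2 ← R2 − 3·R1.
R3 ← R3 − 4·R1.
Swap R2 and R3.
R2 ← R2 / (-12).
R1 ← R1 − 2·R2.
R3 ← R3 / (9).
R1 ← R1 + 1/6·R3.
R2 ← R2 + 17/12·R3.
Rank is 3 with 4 unknowns, leaving q free.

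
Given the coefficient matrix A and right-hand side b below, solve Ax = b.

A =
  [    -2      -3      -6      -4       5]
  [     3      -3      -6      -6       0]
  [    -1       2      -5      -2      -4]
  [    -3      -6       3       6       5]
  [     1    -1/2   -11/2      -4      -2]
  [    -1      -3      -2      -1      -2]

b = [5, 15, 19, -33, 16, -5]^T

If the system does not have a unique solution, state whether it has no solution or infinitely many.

no solution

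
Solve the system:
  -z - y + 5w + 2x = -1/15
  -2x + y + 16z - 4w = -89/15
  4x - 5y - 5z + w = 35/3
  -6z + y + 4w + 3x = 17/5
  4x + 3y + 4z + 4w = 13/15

x = 2, y = -3/5, z = -1/3, w = -1

Row-reduce the augmented matrix:
R1 ← R1 / (2).
R2 ← R2 + 2·R1.
R3 ← R3 − 4·R1.
R4 ← R4 − 3·R1.
R5 ← R5 − 4·R1.
Swap R2 and R3.
R2 ← R2 / (-3).
R1 ← R1 + 1/2·R2.
R4 ← R4 − 5/2·R2.
R5 ← R5 − 5·R2.
R3 ← R3 / (15).
R2 ← R2 − 1·R3.
R4 ← R4 + 7·R3.
R5 ← R5 − 1·R3.
R4 ← R4 / (-158/15).
R1 ← R1 − 4·R4.
R2 ← R2 − 44/15·R4.
R3 ← R3 − 1/15·R4.
R5 ← R5 + 316/15·R4.
R5 reduces to 0 = 0, so the extra equation is consistent.
Reading off the reduced rows gives x = 2, y = -3/5, z = -1/3, w = -1.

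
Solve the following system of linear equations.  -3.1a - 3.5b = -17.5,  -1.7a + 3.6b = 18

a = 0, b = 5

Row-reduce the augmented matrix:
R1 ← R1 / (-31/10).
R2 ← R2 + 17/10·R1.
R2 ← R2 / (1711/310).
R1 ← R1 − 35/31·R2.
Reading off the reduced rows gives a = 0, b = 5.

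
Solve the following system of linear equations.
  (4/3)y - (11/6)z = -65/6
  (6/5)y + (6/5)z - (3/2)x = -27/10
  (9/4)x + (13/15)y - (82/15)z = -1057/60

Row-reduce:
Swap R1 and R2.
R1 ← R1 / (-3/2).
R3 ← R3 − 9/4·R1.
R2 ← R2 / (4/3).
R1 ← R1 + 4/5·R2.
R3 ← R3 − 8/3·R2.
Rank is 2 with 3 unknowns, leaving z free.

infinitely many solutions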